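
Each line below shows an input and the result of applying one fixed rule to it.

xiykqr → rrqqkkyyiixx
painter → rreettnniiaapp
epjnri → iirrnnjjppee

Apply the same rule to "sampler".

What's happening: reverse the string, then double every character.
"sampler" → "relpmas" → "rreellppmmaass".

rreellppmmaass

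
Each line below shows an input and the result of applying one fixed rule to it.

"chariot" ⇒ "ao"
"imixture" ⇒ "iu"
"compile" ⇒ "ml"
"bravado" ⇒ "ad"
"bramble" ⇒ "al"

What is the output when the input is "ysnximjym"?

The rule is to keep one character in every 3, starting at position 3 (positions 3rd, 6th, 9th, ...).
On "ysnximjym" that produces "nmm".

nmm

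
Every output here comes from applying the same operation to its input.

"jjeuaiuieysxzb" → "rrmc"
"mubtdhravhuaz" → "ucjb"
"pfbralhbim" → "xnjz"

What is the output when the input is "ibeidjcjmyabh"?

Each output is the input with this applied: shift every letter 8 places forward in the alphabet (wrapping around), then keep only the first 4 characters.
On "ibeidjcjmyabh": the first step gives "qjmqlrkrugijp", and the second then gives "qjmq".

qjmq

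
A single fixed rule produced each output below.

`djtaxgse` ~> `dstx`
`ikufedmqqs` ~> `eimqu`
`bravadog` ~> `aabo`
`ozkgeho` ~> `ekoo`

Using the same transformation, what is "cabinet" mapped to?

What's happening: keep every other character starting from the first (positions 1st, 3rd, 5th, ...), then sort the characters into alphabetical order.
For "cabinet", step one produces "cbnt"; step two turns that into "bcnt".
(Check on "djtaxgse": → "dtxs" → "dstx" ✓)

bcnt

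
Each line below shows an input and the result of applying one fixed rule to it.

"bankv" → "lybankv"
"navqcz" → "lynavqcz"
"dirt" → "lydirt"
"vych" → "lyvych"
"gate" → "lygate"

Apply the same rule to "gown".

Rule — prepend "ly".
"gown" → "lygown".

lygown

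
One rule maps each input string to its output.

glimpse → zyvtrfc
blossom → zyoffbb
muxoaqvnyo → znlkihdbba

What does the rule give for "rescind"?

In each case the input is transformed by: shift every letter 13 places forward in the alphabet (wrapping around) — i.e. ROT13, then sort the characters into reverse alphabetical order.
Starting from "rescind": after the first operation, "erfpvaq"; after the second, "vrqpfea".

vrqpfea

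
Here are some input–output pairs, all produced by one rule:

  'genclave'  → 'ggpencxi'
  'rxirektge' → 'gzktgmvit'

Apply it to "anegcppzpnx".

In each case the input is transformed by: swap the first and last characters, then shift every letter 2 places forward in the alphabet (wrapping around).
On "anegcppzpnx" that produces "zpgierrbrpc".

zpgierrbrpc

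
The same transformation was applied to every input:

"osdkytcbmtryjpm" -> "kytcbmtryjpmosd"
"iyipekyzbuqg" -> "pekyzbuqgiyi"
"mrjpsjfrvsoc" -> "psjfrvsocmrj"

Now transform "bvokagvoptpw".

The transformation: move the first 3 characters to the end (rotate left by 3).
Doing the same to "bvokagvoptpw": "kagvoptpwbvo".

kagvoptpwbvo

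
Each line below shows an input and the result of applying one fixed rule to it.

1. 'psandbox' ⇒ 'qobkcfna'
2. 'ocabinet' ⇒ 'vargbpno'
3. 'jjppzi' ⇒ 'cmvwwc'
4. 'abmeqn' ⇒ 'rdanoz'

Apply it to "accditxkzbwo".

Each output is the input with this applied: shift every letter 13 places forward in the alphabet (wrapping around) — i.e. ROT13, then swap the front and back halves of the string.
For "accditxkzbwo", step one produces "nppqvgkxmojb"; step two turns that into "kxmojbnppqvg".
(Check on "jjppzi": → "wwccmv" → "cmvwwc" ✓)

kxmojbnppqvg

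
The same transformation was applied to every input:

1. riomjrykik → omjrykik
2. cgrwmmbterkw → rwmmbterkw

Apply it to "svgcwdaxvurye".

In each case the input is transformed by: delete the first 2 characters.
So "svgcwdaxvurye" becomes "gcwdaxvurye".

gcwdaxvurye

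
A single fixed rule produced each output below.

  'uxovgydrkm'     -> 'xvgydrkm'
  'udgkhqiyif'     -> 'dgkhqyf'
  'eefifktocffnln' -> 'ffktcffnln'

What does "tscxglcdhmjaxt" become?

tscxglcdhmjxt

Rule — remove every vowel.
"tscxglcdhmjaxt" → "tscxglcdhmjxt".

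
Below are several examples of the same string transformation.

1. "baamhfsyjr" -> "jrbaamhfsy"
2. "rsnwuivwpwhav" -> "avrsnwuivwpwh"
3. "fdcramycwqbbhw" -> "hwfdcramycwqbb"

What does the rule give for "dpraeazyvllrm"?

rmdpraeazyvll

What's happening: move the last 2 characters to the front (rotate right by 2).
So "dpraeazyvllrm" becomes "rmdpraeazyvll".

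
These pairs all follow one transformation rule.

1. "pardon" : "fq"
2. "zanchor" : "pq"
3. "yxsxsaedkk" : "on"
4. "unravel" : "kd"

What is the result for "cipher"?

The transformation: shift every letter 10 places backward in the alphabet (wrapping around), then keep only the first 2 characters.
Working it through for "cipher": intermediate "syfxuh", final "sy".

sy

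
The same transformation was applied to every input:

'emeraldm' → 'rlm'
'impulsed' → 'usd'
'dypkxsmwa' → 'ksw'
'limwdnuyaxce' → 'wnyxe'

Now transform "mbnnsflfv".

nff

Rule — delete the first 3 characters, then keep every other character starting from the first (positions 1st, 3rd, 5th, ...).
Applying that to "mbnnsflfv" gives "nff".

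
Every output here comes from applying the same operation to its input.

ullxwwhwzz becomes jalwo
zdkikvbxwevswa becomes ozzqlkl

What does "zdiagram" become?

The transformation: shift every letter 11 places backward in the alphabet (wrapping around), then keep every other character starting from the first (positions 1st, 3rd, 5th, ...).
Starting from "zdiagram": after the first operation, "osxpvgpb"; after the second, "oxvp".

oxvp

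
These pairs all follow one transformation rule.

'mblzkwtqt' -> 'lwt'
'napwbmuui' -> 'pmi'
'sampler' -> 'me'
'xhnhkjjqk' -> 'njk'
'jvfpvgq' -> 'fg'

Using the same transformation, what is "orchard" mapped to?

cr

In each case the input is transformed by: keep one character in every 3, starting at position 3 (positions 3rd, 6th, 9th, ...).
Doing the same to "orchard": "cr".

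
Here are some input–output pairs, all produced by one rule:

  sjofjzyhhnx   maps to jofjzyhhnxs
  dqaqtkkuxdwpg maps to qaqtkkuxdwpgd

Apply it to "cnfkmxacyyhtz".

The pattern: move the first character to the end.
On "cnfkmxacyyhtz" that produces "nfkmxacyyhtzc".

nfkmxacyyhtzc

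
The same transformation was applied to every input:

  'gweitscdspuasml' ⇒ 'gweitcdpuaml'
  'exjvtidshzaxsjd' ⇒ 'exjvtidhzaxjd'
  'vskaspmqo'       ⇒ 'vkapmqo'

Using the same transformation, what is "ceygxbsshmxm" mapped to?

The rule is to remove every "s".
For "ceygxbsshmxm" the result is "ceygxbhmxm".

ceygxbhmxm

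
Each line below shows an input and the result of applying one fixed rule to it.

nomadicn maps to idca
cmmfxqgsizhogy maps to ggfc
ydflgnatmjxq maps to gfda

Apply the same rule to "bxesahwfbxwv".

ebba

The rule is to sort the characters into reverse alphabetical order, then keep only the last 4 characters.
For "bxesahwfbxwv", step one produces "xxwwvshfebba"; step two turns that into "ebba".
(Check on "nomadicn": → "onnmidca" → "idca" ✓)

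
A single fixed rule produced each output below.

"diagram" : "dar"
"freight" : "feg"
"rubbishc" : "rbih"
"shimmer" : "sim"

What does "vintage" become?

Rule — move the last character to the front, then keep every other character starting from the second (positions 2nd, 4th, 6th, ...).
Starting from "vintage": after the first operation, "evintag"; after the second, "vna".

vna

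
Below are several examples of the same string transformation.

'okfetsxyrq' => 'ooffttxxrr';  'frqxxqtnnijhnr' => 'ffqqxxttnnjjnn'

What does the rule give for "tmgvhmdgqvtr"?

ttgghhddqqtt

What's happening: keep every other character starting from the first (positions 1st, 3rd, 5th, ...), then double every character.
Working it through for "tmgvhmdgqvtr": intermediate "tghdqt", final "ttgghhddqqtt".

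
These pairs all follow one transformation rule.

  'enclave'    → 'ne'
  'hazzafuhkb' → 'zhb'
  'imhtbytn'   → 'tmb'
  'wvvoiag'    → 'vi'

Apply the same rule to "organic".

The transformation: sort the characters into reverse alphabetical order, then keep one character in every 3, starting at position 2 (positions 2nd, 5th, 8th, ...).
Applying both steps to "organic": "ronigca", then "og".

og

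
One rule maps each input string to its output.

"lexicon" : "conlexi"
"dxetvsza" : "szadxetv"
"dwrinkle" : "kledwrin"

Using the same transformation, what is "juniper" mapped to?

Each output is the input with this applied: move the last 3 characters to the front (rotate right by 3).
Applying that to "juniper" gives "perjuni".

perjuni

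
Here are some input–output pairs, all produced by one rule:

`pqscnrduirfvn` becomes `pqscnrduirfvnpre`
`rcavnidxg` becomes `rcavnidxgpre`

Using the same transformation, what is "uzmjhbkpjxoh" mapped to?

What's happening: append "pre".
So "uzmjhbkpjxoh" becomes "uzmjhbkpjxohpre".

uzmjhbkpjxohpre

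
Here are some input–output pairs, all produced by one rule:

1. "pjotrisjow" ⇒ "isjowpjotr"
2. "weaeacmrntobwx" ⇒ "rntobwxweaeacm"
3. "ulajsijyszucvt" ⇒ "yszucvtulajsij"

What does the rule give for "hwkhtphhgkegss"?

hgkegsshwkhtph

The transformation: swap the front and back halves of the string.
So "hwkhtphhgkegss" becomes "hgkegsshwkhtph".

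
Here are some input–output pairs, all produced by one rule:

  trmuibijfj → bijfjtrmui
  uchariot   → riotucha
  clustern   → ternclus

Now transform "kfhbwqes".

wqeskfhb

What's happening: swap the front and back halves of the string.
Applying that to "kfhbwqes" gives "wqeskfhb".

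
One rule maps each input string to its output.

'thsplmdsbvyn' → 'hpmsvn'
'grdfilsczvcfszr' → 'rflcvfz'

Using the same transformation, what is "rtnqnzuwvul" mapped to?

tqzwu

The transformation: keep every other character starting from the second (positions 2nd, 4th, 6th, ...).
Doing the same to "rtnqnzuwvul": "tqzwu".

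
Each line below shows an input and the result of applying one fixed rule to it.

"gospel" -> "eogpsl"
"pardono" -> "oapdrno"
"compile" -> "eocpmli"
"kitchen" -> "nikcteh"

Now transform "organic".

The pattern: swap each adjacent pair of characters (1↔2, 3↔4, ...), then move the last character to the front.
"organic" → "roaginc" → "croagin".

croagin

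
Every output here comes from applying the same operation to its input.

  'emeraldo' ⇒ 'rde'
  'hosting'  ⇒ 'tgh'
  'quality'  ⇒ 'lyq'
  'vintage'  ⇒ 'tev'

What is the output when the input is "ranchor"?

Rule — keep one character in every 3, starting at position 1 (positions 1st, 4th, 7th, ...), then move the first character to the end.
On "ranchor": the first step gives "rcr", and the second then gives "crr".

crr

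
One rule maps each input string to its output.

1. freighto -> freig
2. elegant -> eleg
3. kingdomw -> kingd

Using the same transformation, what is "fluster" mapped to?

In each case the input is transformed by: delete the last 3 characters.
Applying that to "fluster" gives "flus".

flus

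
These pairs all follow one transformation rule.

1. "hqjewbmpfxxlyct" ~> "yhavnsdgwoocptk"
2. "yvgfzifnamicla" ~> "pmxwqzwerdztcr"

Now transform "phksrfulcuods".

gybjiwlctlfuj

The rule is to shift every letter 9 places backward in the alphabet (wrapping around).
So "phksrfulcuods" becomes "gybjiwlctlfuj".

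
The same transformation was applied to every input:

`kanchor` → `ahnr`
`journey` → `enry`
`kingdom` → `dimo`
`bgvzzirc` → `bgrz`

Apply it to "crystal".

alsy

What's happening: sort the characters into alphabetical order, then keep every other character starting from the first (positions 1st, 3rd, 5th, ...).
On "crystal": the first step gives "aclrsty", and the second then gives "alsy".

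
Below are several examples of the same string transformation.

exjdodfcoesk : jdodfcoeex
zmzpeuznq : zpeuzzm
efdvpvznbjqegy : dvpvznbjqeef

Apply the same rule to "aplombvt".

Each output is the input with this applied: delete the last 2 characters, then move the first 2 characters to the end (rotate left by 2).
Applying both steps to "aplombvt": "aplomb", then "lombap".
(Check on "zmzpeuznq": → "zmzpeuz" → "zpeuzzm" ✓)

lombap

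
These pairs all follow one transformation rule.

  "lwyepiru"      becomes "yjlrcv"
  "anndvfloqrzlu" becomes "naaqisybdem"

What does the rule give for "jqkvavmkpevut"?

The pattern: shift every letter 13 places forward in the alphabet (wrapping around) — i.e. ROT13, then delete the last 2 characters.
Working it through for "jqkvavmkpevut": intermediate "wdxinizxcrihg", final "wdxinizxcri".

wdxinizxcri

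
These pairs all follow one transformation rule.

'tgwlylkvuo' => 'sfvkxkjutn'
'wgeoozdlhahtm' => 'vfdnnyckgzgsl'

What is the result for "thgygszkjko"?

The pattern: shift every letter 1 place backward in the alphabet (wrapping around).
For "thgygszkjko" the result is "sgfxfryjijn".

sgfxfryjijn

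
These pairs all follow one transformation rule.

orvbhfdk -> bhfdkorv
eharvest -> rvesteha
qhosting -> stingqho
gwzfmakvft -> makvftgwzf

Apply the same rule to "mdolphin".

lphinmdo

Looking at the pairs, the operation is to swap the front and back halves of the string, then move the last character to the front.
For "mdolphin", step one produces "phinmdol"; step two turns that into "lphinmdo".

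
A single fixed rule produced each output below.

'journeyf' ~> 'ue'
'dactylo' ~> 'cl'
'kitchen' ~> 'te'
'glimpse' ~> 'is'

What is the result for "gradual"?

aa

In each case the input is transformed by: keep one character in every 3, starting at position 3 (positions 3rd, 6th, 9th, ...).
So "gradual" becomes "aa".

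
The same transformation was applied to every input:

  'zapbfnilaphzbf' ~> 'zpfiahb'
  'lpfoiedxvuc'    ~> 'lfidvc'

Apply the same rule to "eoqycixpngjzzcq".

eqcxnjzq

What's happening: keep every other character starting from the first (positions 1st, 3rd, 5th, ...).
On "eoqycixpngjzzcq" that produces "eqcxnjzq".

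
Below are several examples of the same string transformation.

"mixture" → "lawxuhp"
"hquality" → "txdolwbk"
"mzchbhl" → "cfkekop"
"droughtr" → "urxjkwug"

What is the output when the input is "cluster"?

What's happening: move the first character to the end, then shift every letter 3 places forward in the alphabet (wrapping around).
Applying both steps to "cluster": "lusterc", then "oxvwhuf".
(Check on "hquality": → "qualityh" → "txdolwbk" ✓)

oxvwhuf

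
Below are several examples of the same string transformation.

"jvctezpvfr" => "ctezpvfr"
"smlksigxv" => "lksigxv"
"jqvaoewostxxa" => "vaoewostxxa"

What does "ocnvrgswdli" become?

nvrgswdli

The rule is to delete the first 2 characters.
"ocnvrgswdli" → "nvrgswdli".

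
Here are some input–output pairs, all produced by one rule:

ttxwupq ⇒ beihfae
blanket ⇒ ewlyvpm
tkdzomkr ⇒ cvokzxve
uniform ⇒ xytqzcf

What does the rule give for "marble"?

The rule is to swap the first and last characters, then shift every letter 11 places forward in the alphabet (wrapping around).
For "marble", step one produces "earblm"; step two turns that into "plcmwx".
(Check on "blanket": → "tlankeb" → "ewlyvpm" ✓)

plcmwx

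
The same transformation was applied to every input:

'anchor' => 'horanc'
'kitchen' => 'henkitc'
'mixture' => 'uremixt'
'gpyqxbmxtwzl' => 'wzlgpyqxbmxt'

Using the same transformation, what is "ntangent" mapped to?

Looking at the pairs, the operation is to move the last 3 characters to the front (rotate right by 3).
Applying that to "ntangent" gives "entntang".

entntang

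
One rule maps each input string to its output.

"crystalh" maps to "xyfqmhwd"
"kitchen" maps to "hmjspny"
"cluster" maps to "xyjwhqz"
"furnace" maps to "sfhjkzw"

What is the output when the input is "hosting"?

ynslmtx

The rule is to move the first 3 characters to the end (rotate left by 3), then shift every letter 5 places forward in the alphabet (wrapping around).
"hosting" → "tinghos" → "ynslmtx".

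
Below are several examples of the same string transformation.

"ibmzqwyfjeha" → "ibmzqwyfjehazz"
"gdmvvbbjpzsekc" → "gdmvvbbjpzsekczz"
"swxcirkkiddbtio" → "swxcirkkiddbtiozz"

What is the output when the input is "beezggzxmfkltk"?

beezggzxmfkltkzz

In each case the input is transformed by: append "zz".
Doing the same to "beezggzxmfkltk": "beezggzxmfkltkzz".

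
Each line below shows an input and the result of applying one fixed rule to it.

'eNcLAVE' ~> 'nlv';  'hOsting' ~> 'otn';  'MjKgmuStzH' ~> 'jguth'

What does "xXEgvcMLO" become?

xgcl

The transformation: keep every other character starting from the second (positions 2nd, 4th, 6th, ...), then convert every letter to lowercase.
For "xXEgvcMLO", step one produces "XgcL"; step two turns that into "xgcl".
(Check on "eNcLAVE": → "NLV" → "nlv" ✓)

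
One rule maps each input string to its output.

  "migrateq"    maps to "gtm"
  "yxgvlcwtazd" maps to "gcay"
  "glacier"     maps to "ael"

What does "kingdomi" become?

nok

Rule — move the first 2 characters to the end (rotate left by 2), then keep one character in every 3, starting at position 1 (positions 1st, 4th, 7th, ...).
For "kingdomi", step one produces "ngdomiki"; step two turns that into "nok".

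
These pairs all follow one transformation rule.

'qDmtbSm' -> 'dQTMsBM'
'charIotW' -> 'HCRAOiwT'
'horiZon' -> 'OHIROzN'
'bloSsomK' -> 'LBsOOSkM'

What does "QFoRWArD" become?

fqrOawdR

The pattern: flip the case of every letter, then swap each adjacent pair of characters (1↔2, 3↔4, ...).
"QFoRWArD" → "qfOrwaRd" → "fqrOawdR".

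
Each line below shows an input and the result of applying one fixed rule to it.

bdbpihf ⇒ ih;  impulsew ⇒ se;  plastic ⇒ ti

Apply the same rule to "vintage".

ag

What's happening: move the last 3 characters to the front (rotate right by 3), then keep only the first 2 characters.
Starting from "vintage": after the first operation, "agevint"; after the second, "ag".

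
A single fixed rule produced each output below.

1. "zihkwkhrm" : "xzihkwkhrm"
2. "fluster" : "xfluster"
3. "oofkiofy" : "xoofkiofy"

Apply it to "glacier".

The transformation: prepend "x".
For "glacier" the result is "xglacier".

xglacier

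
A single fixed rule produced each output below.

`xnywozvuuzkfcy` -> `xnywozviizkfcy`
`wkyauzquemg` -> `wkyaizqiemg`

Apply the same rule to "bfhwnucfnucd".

The pattern: replace every "u" with "i".
"bfhwnucfnucd" → "bfhwnicfnicd".

bfhwnicfnicd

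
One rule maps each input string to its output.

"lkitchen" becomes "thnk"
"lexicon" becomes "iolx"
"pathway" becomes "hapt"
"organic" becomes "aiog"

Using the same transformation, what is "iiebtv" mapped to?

bvi

The rule is to move the first 3 characters to the end (rotate left by 3), then keep every other character starting from the first (positions 1st, 3rd, 5th, ...).
For "iiebtv" the result is "bvi".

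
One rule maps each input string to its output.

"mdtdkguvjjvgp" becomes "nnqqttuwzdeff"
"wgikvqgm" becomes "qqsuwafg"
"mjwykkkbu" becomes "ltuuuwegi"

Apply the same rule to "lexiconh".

Each output is the input with this applied: sort the characters into alphabetical order, then shift every letter 10 places forward in the alphabet (wrapping around).
"lexiconh" → "cehilnox" → "morsvxyh".
(Check on "wgikvqgm": → "ggikmqvw" → "qqsuwafg" ✓)

morsvxyh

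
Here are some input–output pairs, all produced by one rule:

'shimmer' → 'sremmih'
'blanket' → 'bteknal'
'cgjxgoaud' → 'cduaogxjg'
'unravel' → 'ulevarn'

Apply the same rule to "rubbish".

rhsibbu

In each case the input is transformed by: reverse the string, then move the last character to the front.
Applying both steps to "rubbish": "hsibbur", then "rhsibbu".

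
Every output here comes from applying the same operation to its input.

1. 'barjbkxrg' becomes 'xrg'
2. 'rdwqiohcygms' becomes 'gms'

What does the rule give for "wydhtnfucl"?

Looking at the pairs, the operation is to keep only the last 3 characters.
Doing the same to "wydhtnfucl": "ucl".

ucl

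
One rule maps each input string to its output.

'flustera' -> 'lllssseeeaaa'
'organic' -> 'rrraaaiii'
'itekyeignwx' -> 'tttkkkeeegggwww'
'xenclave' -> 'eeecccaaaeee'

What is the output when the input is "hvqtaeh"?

vvvttteee

The pattern: keep every other character starting from the second (positions 2nd, 4th, 6th, ...), then repeat every character 3 times.
For "hvqtaeh", step one produces "vte"; step two turns that into "vvvttteee".
(Check on "flustera": → "lsea" → "lllssseeeaaa" ✓)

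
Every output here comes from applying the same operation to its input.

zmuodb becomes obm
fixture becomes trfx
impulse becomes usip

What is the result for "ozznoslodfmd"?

The transformation: move the first 3 characters to the end (rotate left by 3), then keep every other character starting from the first (positions 1st, 3rd, 5th, ...).
Applying both steps to "ozznoslodfmd": "noslodfmdozz", then "nsofdz".

nsofdz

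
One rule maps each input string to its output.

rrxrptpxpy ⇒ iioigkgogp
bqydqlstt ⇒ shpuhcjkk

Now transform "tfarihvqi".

The transformation: shift every letter 9 places backward in the alphabet (wrapping around).
Doing the same to "tfarihvqi": "kwrizymhz".

kwrizymhz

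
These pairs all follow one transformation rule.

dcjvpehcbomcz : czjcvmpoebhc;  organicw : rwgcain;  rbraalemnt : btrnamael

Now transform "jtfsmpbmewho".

tofhswmepmb

What's happening: delete the first character, then take characters alternately from the front and the back (1st, last, 2nd, 2nd-last, ...).
For "jtfsmpbmewho" the result is "tofhswmepmb".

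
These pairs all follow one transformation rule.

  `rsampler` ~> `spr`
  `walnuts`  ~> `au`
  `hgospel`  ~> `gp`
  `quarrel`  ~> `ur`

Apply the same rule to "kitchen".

Looking at the pairs, the operation is to keep one character in every 3, starting at position 2 (positions 2nd, 5th, 8th, ...).
On "kitchen" that produces "ih".

ih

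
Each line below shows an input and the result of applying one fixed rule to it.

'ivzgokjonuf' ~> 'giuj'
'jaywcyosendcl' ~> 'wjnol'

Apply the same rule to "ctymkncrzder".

Looking at the pairs, the operation is to keep one character in every 3, starting at position 1 (positions 1st, 4th, 7th, ...), then swap each adjacent pair of characters (1↔2, 3↔4, ...).
Starting from "ctymkncrzder": after the first operation, "cmcd"; after the second, "mcdc".

mcdc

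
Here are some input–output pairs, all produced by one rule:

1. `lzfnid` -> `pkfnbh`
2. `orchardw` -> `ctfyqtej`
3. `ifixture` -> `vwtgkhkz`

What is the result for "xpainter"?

pvgtzrck

The pattern: shift every letter 2 places forward in the alphabet (wrapping around), then swap the front and back halves of the string.
Working it through for "xpainter": intermediate "zrckpvgt", final "pvgtzrck".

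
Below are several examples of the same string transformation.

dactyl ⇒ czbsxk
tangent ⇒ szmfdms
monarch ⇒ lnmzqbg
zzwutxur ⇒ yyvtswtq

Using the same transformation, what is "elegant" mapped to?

dkdfzms

Each output is the input with this applied: shift every letter 1 place backward in the alphabet (wrapping around).
On "elegant" that produces "dkdfzms".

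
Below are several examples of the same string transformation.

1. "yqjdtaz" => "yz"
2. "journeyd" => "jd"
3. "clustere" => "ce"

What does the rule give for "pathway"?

py

Each output is the input with this applied: take characters alternately from the front and the back (1st, last, 2nd, 2nd-last, ...), then keep only the first 2 characters.
Applying both steps to "pathway": "pyaatwh", then "py".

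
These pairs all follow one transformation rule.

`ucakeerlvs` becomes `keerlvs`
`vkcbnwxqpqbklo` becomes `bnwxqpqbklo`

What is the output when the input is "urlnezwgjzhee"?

What's happening: delete the first 3 characters.
Applying that to "urlnezwgjzhee" gives "nezwgjzhee".

nezwgjzhee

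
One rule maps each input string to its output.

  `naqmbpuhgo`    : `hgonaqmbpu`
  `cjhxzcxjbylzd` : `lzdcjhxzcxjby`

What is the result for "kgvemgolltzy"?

The rule is to move the last 3 characters to the front (rotate right by 3).
For "kgvemgolltzy" the result is "tzykgvemgoll".

tzykgvemgoll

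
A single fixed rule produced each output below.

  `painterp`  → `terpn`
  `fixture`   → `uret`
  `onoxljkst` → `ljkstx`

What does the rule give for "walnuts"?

The transformation: delete the first 3 characters, then move the first character to the end.
For "walnuts", step one produces "nuts"; step two turns that into "utsn".

utsn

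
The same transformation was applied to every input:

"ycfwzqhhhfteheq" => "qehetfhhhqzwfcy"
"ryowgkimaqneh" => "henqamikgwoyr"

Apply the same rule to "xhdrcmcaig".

What's happening: reverse the string.
On "xhdrcmcaig" that produces "giacmcrdhx".

giacmcrdhx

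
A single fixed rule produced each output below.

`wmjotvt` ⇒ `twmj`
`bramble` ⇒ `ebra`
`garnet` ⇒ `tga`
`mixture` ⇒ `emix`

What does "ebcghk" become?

keb

Rule — move the last character to the front, then delete the last 3 characters.
For "ebcghk", step one produces "kebcgh"; step two turns that into "keb".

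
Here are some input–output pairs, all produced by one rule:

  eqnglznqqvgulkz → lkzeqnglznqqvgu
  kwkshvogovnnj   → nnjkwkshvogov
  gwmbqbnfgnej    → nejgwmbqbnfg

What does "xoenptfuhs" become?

In each case the input is transformed by: move the last 3 characters to the front (rotate right by 3).
"xoenptfuhs" → "uhsxoenptf".

uhsxoenptf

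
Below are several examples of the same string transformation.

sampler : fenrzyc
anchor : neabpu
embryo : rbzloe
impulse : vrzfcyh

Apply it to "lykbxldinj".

The pattern: take characters alternately from the front and the back (1st, last, 2nd, 2nd-last, ...), then shift every letter 13 places forward in the alphabet (wrapping around) — i.e. ROT13.
So "lykbxldinj" becomes "ywlaxvoqky".

ywlaxvoqky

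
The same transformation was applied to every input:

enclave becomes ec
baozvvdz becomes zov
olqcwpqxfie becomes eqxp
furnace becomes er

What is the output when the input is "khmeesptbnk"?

kmts

Looking at the pairs, the operation is to take characters alternately from the front and the back (1st, last, 2nd, 2nd-last, ...), then keep one character in every 3, starting at position 2 (positions 2nd, 5th, 8th, ...).
Starting from "khmeesptbnk": after the first operation, "kkhnmbeteps"; after the second, "kmts".
(Check on "enclave": → "eenvcal" → "ec" ✓)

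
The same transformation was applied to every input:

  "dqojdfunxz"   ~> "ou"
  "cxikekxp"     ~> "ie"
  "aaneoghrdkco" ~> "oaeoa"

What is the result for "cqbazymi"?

ia

Looking at the pairs, the operation is to swap the first and last characters, then keep only the vowels.
For "cqbazymi", step one produces "iqbazymc"; step two turns that into "ia".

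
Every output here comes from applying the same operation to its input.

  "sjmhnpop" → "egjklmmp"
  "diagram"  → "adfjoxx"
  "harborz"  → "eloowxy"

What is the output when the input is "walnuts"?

What's happening: shift every letter 3 places backward in the alphabet (wrapping around), then sort the characters into alphabetical order.
On "walnuts": the first step gives "txikrqp", and the second then gives "ikpqrtx".

ikpqrtx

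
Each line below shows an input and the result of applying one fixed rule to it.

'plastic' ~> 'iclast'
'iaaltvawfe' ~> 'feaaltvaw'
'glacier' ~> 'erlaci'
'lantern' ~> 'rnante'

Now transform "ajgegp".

gpjge

The rule is to delete the first character, then move the last 2 characters to the front (rotate right by 2).
On "ajgegp": the first step gives "jgegp", and the second then gives "gpjge".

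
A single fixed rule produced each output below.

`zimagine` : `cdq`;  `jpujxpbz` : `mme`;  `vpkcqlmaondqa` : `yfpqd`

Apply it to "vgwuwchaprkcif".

Looking at the pairs, the operation is to keep one character in every 3, starting at position 1 (positions 1st, 4th, 7th, ...), then shift every letter 3 places forward in the alphabet (wrapping around).
On "vgwuwchaprkcif": the first step gives "vuhri", and the second then gives "yxkul".

yxkul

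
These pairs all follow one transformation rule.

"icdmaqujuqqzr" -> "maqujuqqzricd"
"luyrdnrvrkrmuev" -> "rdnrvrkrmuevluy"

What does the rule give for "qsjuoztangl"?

The pattern: move the first 3 characters to the end (rotate left by 3).
So "qsjuoztangl" becomes "uoztanglqsj".

uoztanglqsj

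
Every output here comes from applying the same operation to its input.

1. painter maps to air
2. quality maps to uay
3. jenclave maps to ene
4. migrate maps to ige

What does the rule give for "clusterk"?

What's happening: swap each adjacent pair of characters (1↔2, 3↔4, ...), then keep one character in every 3, starting at position 1 (positions 1st, 4th, 7th, ...).
For "clusterk", step one produces "lcsuetkr"; step two turns that into "luk".

luk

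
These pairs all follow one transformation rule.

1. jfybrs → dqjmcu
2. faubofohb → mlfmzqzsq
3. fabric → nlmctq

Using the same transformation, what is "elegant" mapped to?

Looking at the pairs, the operation is to shift every letter 11 places forward in the alphabet (wrapping around), then swap the first and last characters.
For "elegant", step one produces "pwprlye"; step two turns that into "ewprlyp".

ewprlyp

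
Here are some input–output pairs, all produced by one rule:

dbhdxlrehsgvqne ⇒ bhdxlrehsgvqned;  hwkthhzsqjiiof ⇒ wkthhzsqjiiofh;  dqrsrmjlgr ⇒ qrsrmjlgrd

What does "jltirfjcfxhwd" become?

ltirfjcfxhwdj

The pattern: move the first character to the end.
"jltirfjcfxhwd" → "ltirfjcfxhwdj".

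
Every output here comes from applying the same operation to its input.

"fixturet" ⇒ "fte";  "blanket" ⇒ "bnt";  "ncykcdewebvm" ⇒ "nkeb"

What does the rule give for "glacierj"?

gcr

What's happening: keep one character in every 3, starting at position 1 (positions 1st, 4th, 7th, ...).
Doing the same to "glacierj": "gcr".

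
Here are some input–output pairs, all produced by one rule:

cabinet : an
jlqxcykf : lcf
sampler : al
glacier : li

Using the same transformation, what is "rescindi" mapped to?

Looking at the pairs, the operation is to keep one character in every 3, starting at position 2 (positions 2nd, 5th, 8th, ...).
Doing the same to "rescindi": "eii".

eii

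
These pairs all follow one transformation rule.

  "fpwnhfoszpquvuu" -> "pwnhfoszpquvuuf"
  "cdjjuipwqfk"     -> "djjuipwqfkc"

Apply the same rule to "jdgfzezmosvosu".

The pattern: move the first character to the end.
On "jdgfzezmosvosu" that produces "dgfzezmosvosuj".

dgfzezmosvosuj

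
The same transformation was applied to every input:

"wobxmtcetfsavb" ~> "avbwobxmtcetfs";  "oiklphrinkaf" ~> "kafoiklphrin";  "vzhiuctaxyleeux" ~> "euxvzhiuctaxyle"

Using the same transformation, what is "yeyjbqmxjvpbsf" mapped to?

Each output is the input with this applied: move the last 3 characters to the front (rotate right by 3).
On "yeyjbqmxjvpbsf" that produces "bsfyeyjbqmxjvp".

bsfyeyjbqmxjvp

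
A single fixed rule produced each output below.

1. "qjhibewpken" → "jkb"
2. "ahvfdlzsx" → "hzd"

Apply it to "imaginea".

Looking at the pairs, the operation is to take characters alternately from the front and the back (1st, last, 2nd, 2nd-last, ...), then keep one character in every 3, starting at position 3 (positions 3rd, 6th, 9th, ...).
On "imaginea": the first step gives "iameangi", and the second then gives "mn".

mn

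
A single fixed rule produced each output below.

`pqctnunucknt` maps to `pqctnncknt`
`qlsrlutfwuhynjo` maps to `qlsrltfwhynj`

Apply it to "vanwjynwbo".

vnwjynwb

Each output is the input with this applied: remove every vowel.
Applying that to "vanwjynwbo" gives "vnwjynwb".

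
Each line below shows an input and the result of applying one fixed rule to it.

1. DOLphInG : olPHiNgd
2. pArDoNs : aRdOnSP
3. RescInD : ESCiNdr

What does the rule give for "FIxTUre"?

iXtuREf

Rule — move the first character to the end, then flip the case of every letter.
"FIxTUre" → "IxTUreF" → "iXtuREf".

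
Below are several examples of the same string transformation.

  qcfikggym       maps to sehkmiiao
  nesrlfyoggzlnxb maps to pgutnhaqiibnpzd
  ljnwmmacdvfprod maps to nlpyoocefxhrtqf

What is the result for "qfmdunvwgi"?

shofwpxyik

In each case the input is transformed by: shift every letter 2 places forward in the alphabet (wrapping around).
So "qfmdunvwgi" becomes "shofwpxyik".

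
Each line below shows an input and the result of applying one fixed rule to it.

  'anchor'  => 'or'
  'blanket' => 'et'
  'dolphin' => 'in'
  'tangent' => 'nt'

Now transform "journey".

ey

In each case the input is transformed by: keep only the last 2 characters.
On "journey" that produces "ey".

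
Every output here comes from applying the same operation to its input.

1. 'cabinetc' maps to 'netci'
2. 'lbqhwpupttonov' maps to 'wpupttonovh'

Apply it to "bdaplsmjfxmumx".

The transformation: delete the first 3 characters, then move the first character to the end.
Starting from "bdaplsmjfxmumx": after the first operation, "plsmjfxmumx"; after the second, "lsmjfxmumxp".
(Check on "lbqhwpupttonov": → "hwpupttonov" → "wpupttonovh" ✓)

lsmjfxmumxp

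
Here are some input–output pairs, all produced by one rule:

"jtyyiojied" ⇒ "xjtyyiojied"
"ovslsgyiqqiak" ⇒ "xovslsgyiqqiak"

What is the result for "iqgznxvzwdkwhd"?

xiqgznxvzwdkwhd

Rule — prepend "x".
For "iqgznxvzwdkwhd" the result is "xiqgznxvzwdkwhd".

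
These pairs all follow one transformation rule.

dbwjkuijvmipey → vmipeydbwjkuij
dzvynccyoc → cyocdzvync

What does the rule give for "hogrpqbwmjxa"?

Each output is the input with this applied: swap the front and back halves of the string, then move the first character to the end.
Working it through for "hogrpqbwmjxa": intermediate "bwmjxahogrpq", final "wmjxahogrpqb".
(Check on "dbwjkuijvmipey": → "jvmipeydbwjkui" → "vmipeydbwjkuij" ✓)

wmjxahogrpqb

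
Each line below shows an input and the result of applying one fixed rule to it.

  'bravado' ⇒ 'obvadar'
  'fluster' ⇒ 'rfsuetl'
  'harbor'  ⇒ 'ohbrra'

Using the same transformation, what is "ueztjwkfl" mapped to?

lutzwjfke

What's happening: swap each adjacent pair of characters (1↔2, 3↔4, ...), then swap the first and last characters.
On "ueztjwkfl" that produces "lutzwjfke".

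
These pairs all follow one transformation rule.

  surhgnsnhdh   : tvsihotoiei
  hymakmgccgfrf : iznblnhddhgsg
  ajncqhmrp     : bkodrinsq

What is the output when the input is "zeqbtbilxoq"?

Each output is the input with this applied: shift every letter 1 place forward in the alphabet (wrapping around).
Applying that to "zeqbtbilxoq" gives "afrcucjmypr".

afrcucjmypr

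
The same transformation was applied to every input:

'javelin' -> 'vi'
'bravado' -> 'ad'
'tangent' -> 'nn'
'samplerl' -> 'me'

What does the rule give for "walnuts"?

The rule is to keep one character in every 3, starting at position 3 (positions 3rd, 6th, 9th, ...).
For "walnuts" the result is "lt".

lt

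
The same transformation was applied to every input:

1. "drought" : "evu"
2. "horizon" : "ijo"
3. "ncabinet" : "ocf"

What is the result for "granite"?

The transformation: shift every letter 1 place forward in the alphabet (wrapping around), then keep one character in every 3, starting at position 1 (positions 1st, 4th, 7th, ...).
So "granite" becomes "hof".

hof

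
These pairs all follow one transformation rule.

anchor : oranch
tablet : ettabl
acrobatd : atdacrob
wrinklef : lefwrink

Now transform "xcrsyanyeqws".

The rule is to move the first character to the end, then swap the front and back halves of the string.
On "xcrsyanyeqws": the first step gives "crsyanyeqwsx", and the second then gives "yeqwsxcrsyan".

yeqwsxcrsyan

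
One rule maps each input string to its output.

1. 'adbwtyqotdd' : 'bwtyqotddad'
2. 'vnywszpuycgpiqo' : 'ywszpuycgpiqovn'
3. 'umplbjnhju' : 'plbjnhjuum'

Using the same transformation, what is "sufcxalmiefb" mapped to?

Looking at the pairs, the operation is to move the first 2 characters to the end (rotate left by 2).
"sufcxalmiefb" → "fcxalmiefbsu".

fcxalmiefbsu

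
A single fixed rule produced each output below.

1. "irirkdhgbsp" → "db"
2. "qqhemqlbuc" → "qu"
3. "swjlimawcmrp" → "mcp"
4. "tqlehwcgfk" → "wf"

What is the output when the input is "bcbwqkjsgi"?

kg

The transformation: delete the first 3 characters, then keep one character in every 3, starting at position 3 (positions 3rd, 6th, 9th, ...).
Working it through for "bcbwqkjsgi": intermediate "wqkjsgi", final "kg".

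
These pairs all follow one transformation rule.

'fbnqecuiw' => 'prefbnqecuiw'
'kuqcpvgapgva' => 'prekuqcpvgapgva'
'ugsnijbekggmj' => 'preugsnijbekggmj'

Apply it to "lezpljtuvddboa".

The transformation: prepend "pre".
Doing the same to "lezpljtuvddboa": "prelezpljtuvddboa".

prelezpljtuvddboa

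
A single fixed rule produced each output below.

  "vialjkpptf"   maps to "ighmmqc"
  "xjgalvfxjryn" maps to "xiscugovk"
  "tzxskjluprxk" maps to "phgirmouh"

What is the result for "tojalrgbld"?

xiodyia

The rule is to delete the first 3 characters, then shift every letter 3 places backward in the alphabet (wrapping around).
Starting from "tojalrgbld": after the first operation, "alrgbld"; after the second, "xiodyia".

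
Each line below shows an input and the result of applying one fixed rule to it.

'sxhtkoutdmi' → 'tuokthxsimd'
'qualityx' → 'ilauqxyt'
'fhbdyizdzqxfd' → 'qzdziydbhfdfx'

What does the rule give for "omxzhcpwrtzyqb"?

The pattern: reverse the string, then move the first 3 characters to the end (rotate left by 3).
On "omxzhcpwrtzyqb" that produces "ztrwpchzxmobqy".

ztrwpchzxmobqy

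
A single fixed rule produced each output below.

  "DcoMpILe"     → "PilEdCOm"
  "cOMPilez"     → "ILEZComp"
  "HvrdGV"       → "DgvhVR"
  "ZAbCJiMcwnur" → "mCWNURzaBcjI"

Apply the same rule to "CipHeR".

The transformation: flip the case of every letter, then swap the front and back halves of the string.
For "CipHeR", step one produces "cIPhEr"; step two turns that into "hErcIP".

hErcIP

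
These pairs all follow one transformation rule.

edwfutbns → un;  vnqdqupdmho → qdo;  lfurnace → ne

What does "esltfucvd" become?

The rule is to keep one character in every 3, starting at position 2 (positions 2nd, 5th, 8th, ...), then delete the first character.
Working it through for "esltfucvd": intermediate "sfv", final "fv".

fv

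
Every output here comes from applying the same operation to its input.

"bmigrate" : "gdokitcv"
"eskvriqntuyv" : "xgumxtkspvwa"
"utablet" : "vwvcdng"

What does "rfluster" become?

Rule — shift every letter 2 places forward in the alphabet (wrapping around), then move the last character to the front.
"rfluster" → "thnwuvgt" → "tthnwuvg".

tthnwuvg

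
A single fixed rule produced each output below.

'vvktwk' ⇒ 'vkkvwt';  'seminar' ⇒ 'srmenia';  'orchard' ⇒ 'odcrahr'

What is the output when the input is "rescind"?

What's happening: move the last character to the front, then swap each adjacent pair of characters (1↔2, 3↔4, ...).
For "rescind" the result is "rdseicn".

rdseicn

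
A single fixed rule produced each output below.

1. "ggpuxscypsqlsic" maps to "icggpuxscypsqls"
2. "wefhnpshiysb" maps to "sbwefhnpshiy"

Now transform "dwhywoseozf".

zfdwhywoseo

The transformation: move the last 2 characters to the front (rotate right by 2).
Applying that to "dwhywoseozf" gives "zfdwhywoseo".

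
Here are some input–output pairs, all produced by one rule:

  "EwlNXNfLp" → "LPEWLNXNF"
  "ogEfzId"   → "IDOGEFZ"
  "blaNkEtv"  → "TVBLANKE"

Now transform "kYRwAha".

What's happening: move the last 2 characters to the front (rotate right by 2), then convert every letter to uppercase.
On "kYRwAha": the first step gives "hakYRwA", and the second then gives "HAKYRWA".

HAKYRWA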